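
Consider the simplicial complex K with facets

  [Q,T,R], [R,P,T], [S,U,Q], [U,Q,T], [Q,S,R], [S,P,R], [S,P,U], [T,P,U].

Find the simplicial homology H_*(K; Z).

K has 6 vertices, 12 edges, 8 triangles.
rank ∂_0 = 0, rank ∂_1 = 5 ⇒ b_0 = 6 − 0 − 5 = 1; all invariant factors of ∂_1 are 1 so no torsion. So H_0 ≅ Z.
rank ∂_1 = 5, rank ∂_2 = 7 ⇒ b_1 = 12 − 5 − 7 = 0; all invariant factors of ∂_2 are 1 so no torsion. So H_1 ≅ 0.
rank ∂_2 = 7, rank ∂_3 = 0 ⇒ b_2 = 8 − 7 − 0 = 1. So H_2 ≅ Z.

H_0 = Z,  H_1 = 0,  H_2 = Z.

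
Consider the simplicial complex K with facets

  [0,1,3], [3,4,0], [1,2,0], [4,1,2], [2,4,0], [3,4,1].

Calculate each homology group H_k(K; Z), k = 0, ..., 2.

Take the total order 0 < 1 < 2 < 3 < 4 on the vertex set. Then K (dimension 2) consists of the simplices:

  0-simplices (5): [0], [1], [2], [3], [4]
  1-simplices (9): [0,1], [0,2], [0,3], [0,4], [1,2], [1,3], [1,4], [2,4], [3,4]
  2-simplices (6): [0,1,2], [0,1,3], [0,2,4], [0,3,4], [1,2,4], [1,3,4]

so the chain groups are C_0 ≅ Z^5, C_1 ≅ Z^9, C_2 ≅ Z^6.

Boundary ∂_1: C_1 → C_0 is given by ∂[p,q] = [q] − [p].
As a 5×9 matrix over Z this has rank 4, with invariant factors (1,1,1,1).

Boundary ∂_2: C_2 → C_1 sends each 2-simplex [p,q,r] to [q,r] − [p,r] + [p,q]. For instance
  ∂[1,2,4] = [2,4] − [1,4] + [1,2],
  ∂[0,2,4] = [2,4] − [0,4] + [0,2].
As a 9×6 matrix over Z this has rank 5, with invariant factors (1,1,1,1,1).

Computing H_k = (kernel of ∂_k) / (image of ∂_{k+1}):

  H_0: rank C_0 − rank ∂_1 = 5 − 4 = 1, and the invariant factors of ∂_1 are all 1, so H_0 ≅ Z.
  H_1: rank ker ∂_1 − rank ∂_2 = (9 − 4) − 5 = 0, and the invariant factors of ∂_2 are all 1, so H_1 ≅ 0.
  H_2: rank ker ∂_2 − rank ∂_3 = (6 − 5) − 0 = 1, and there is no ∂_3, so H_2 ≅ Z.

As a check, the Euler characteristic is 5 − 9 + 6 = 2, which agrees with 1 − 0 + 1 = 2.

H_0 ≅ Z,  H_1 = 0,  H_2 ≅ Z.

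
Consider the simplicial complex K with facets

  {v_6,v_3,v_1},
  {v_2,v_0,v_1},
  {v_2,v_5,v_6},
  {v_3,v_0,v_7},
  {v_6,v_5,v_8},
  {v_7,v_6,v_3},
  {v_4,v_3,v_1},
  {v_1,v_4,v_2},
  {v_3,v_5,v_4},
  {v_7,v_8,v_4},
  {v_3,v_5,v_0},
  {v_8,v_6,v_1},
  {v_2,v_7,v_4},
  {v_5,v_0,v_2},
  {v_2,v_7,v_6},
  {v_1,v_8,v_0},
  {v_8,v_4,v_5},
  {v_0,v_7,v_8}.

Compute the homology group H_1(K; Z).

H_1 ≅ Z^2.

Fix the vertex order v_0 < v_1 < v_2 < v_3 < v_4 < v_5 < v_6 < v_7 < v_8 and write every simplex with vertices in increasing order. Then dim K = 2 and the simplices of K are:

  0-simplices (9): [v_0], [v_1], [v_2], [v_3], [v_4], [v_5], [v_6], [v_7], [v_8]
  1-simplices (27): (27 of them)
  2-simplices (18): (18 of them)

so the chain groups are C_0 ≅ Z^9, C_1 ≅ Z^27, C_2 ≅ Z^18.

∂_1: C_1 → C_0 sends each edge [p,q] (with p < q) to q − p.
The resulting 9×27 matrix has rank 8, and its Smith normal form has invariant factors (1,1,1,1,1,1,1,1).

The boundary map ∂_2: C_2 → C_1 sends each 2-simplex [p,q,r] to [q,r] − [p,r] + [p,q]. For instance
  ∂[v_2,v_6,v_7] = [v_6,v_7] − [v_2,v_7] + [v_2,v_6],
  ∂[v_4,v_5,v_8] = [v_5,v_8] − [v_4,v_8] + [v_4,v_5].
The resulting 27×18 matrix has rank 17, and its Smith normal form has invariant factors (1,1,1,1,1,1,1,1,1,1,1,1,1,1,1,1,1).

Reading off H_k = ker ∂_k / im ∂_{k+1}:

  H_1: rank ker ∂_1 − rank ∂_2 = (27 − 8) − 17 = 2, and the invariant factors of ∂_2 are all 1, so H_1 ≅ Z^2.

(K is a triangulation of the torus T^2.)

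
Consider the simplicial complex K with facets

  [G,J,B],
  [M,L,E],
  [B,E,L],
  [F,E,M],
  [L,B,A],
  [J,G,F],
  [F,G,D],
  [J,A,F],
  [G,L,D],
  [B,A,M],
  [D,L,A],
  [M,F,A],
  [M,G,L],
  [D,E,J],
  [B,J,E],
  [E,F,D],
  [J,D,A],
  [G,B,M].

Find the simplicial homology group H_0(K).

H_0 = Z.

Take the total order A < B < D < E < F < G < J < L < M on the vertex set. Then K (dimension 2) consists of the simplices:

  0-simplices (9): A, B, D, E, F, G, J, L, M
  1-simplices (27): AB, AD, AF, AJ, AL, AM, BE, BG, BJ, BL, BM, DE, DF, DG, DJ, DL, EF, EJ, EL, EM, FG, FJ, FM, GJ, GL, GM, LM
  2-simplices (18): ABL, ABM, ADJ, ADL, AFJ, AFM, BEJ, BEL, BGJ, BGM, DEF, DEJ, DFG, DGL, EFM, ELM, FGJ, GLM

giving chain groups C_0 ≅ Z^9, C_1 ≅ Z^27, C_2 ≅ Z^18.

Boundary ∂_1: C_1 → C_0 maps an edge to its endpoints' difference, ∂[p,q] = q − p.
As a 9×27 matrix over Z this has rank 8, with invariant factors (1,1,1,1,1,1,1,1).

The boundary map ∂_2: C_2 → C_1 maps a triangle to the signed sum of its edges. For instance
  ∂ADJ = DJ − AJ + AD,
  ∂DGL = GL − DL + DG.
The 27×18 boundary matrix has rank 18 and Smith normal form diag(1,1,1,1,1,1,1,1,1,1,1,1,1,1,1,1,1,2).

Reading off H_k = ker ∂_k / im ∂_{k+1}:

  H_0: rank C_0 − rank ∂_1 = 9 − 8 = 1, and the invariant factors of ∂_1 are all 1, so H_0 ≅ Z.

(K is a triangulation of the Klein bottle.)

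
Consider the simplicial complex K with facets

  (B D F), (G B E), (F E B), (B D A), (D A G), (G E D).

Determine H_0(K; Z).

H_0 = Z.

K has 6 vertices, 12 edges, 6 triangles.
rank ∂_0 = 0, rank ∂_1 = 5 ⇒ b_0 = 6 − 0 − 5 = 1; all invariant factors of ∂_1 are 1 so no torsion. So H_0 ≅ Z.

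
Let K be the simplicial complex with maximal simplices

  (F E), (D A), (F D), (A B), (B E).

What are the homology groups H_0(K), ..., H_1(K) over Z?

H_0 ≅ Z,  H_1 ≅ Z.

Fix the vertex order A < B < D < E < F and write every simplex with vertices in increasing order. Then dim K = 1 and the simplices of K are:

  0-simplices (5): A, B, D, E, F
  1-simplices (5): AB, AD, BE, DF, EF

Hence C_0 ≅ Z^5, C_1 ≅ Z^5.

∂_1: C_1 → C_0 maps an edge to its endpoints' difference, ∂[p,q] = q − p. For instance
  ∂AD = D − A.
The resulting 5×5 matrix has rank 4, and its Smith normal form has invariant factors (1,1,1,1).

From H_k ≅ ker(∂_k) / im(∂_{k+1}) we obtain:

  H_0: rank C_0 − rank ∂_1 = 5 − 4 = 1, and the invariant factors of ∂_1 are all 1, so H_0 ≅ Z.
  H_1: rank ker ∂_1 − rank ∂_2 = (5 − 4) − 0 = 1, and there is no ∂_2, so H_1 ≅ Z.

As a check, the Euler characteristic is 5 − 5 = 0, which agrees with 1 − 1 = 0.
(K is a triangulation of the circle S^1.)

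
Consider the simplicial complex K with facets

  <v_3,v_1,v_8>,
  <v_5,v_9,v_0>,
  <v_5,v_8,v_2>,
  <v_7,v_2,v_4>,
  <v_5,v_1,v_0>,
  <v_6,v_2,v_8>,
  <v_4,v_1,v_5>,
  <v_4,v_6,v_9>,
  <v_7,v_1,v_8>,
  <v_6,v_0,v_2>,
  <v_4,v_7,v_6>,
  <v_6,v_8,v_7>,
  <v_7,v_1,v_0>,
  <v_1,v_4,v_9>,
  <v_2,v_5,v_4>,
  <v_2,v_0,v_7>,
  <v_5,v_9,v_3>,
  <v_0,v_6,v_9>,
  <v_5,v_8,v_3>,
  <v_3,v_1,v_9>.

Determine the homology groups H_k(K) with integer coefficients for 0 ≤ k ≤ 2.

Take the total order v_0 < v_1 < v_2 < v_3 < v_4 < v_5 < v_6 < v_7 < v_8 < v_9 on the vertex set. Then K (dimension 2) consists of the simplices:

  0-simplices (10): [v_0], [v_1], [v_2], [v_3], [v_4], [v_5], [v_6], [v_7], [v_8], [v_9]
  1-simplices (30): (30 of them)
  2-simplices (20): (20 of them)

Hence C_0 ≅ Z^10, C_1 ≅ Z^30, C_2 ≅ Z^20.

∂_1: C_1 → C_0 maps an edge to its endpoints' difference, ∂[p,q] = q − p.
As a 10×30 matrix over Z this has rank 9, with invariant factors (1,1,1,1,1,1,1,1,1).

The boundary map ∂_2: C_2 → C_1 maps a triangle to the signed sum of its edges. For instance
  ∂[v_0,v_2,v_6] = [v_2,v_6] − [v_0,v_6] + [v_0,v_2],
  ∂[v_2,v_4,v_7] = [v_4,v_7] − [v_2,v_7] + [v_2,v_4].
As a 30×20 matrix over Z this has rank 20, with invariant factors (1,1,1,1,1,1,1,1,1,1,1,1,1,1,1,1,1,1,1,2).

From H_k ≅ ker(∂_k) / im(∂_{k+1}) we obtain:

  H_0: rank C_0 − rank ∂_1 = 10 − 9 = 1, and the invariant factors of ∂_1 are all 1, so H_0 = Z.
  H_1: rank ker ∂_1 − rank ∂_2 = (30 − 9) − 20 = 1, and ∂_2 has invariant factor 2 > 1, so H_1 = Z ⊕ Z/2.
  H_2: rank ker ∂_2 − rank ∂_3 = (20 − 20) − 0 = 0, and there is no ∂_3, so H_2 = 0.

(K is a triangulation of the Klein bottle.)

H_0 = Z,  H_1 = Z ⊕ Z/2,  H_2 = 0.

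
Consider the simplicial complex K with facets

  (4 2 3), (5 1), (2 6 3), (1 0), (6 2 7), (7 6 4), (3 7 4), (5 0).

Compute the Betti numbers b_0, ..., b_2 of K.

Fix the vertex order 0 < 1 < 2 < 3 < 4 < 5 < 6 < 7 and write every simplex with vertices in increasing order. Then dim K = 2 and the simplices of K are:

  0-simplices (8): [0], [1], [2], [3], [4], [5], [6], [7]
  1-simplices (13): [0,1], [0,5], [1,5], [2,3], [2,4], [2,6], [2,7], [3,4], [3,6], [3,7], [4,6], [4,7], [6,7]
  2-simplices (5): [2,3,4], [2,3,6], [2,6,7], [3,4,7], [4,6,7]

giving chain groups C_0 ≅ Z^8, C_1 ≅ Z^13, C_2 ≅ Z^5.

The boundary map ∂_1: C_1 → C_0 maps an edge to its endpoints' difference, ∂[p,q] = q − p.
The 8×13 boundary matrix has rank 6 and Smith normal form diag(1,1,1,1,1,1).

Boundary ∂_2: C_2 → C_1 maps a triangle to the signed sum of its edges. For instance
  ∂[2,3,6] = [3,6] − [2,6] + [2,3],
  ∂[4,6,7] = [6,7] − [4,7] + [4,6].
The 13×5 boundary matrix has rank 5 and Smith normal form diag(1,1,1,1,1).

Now H_k = ker ∂_k / im ∂_{k+1}, so:

  H_0: rank C_0 − rank ∂_1 = 8 − 6 = 2, and the invariant factors of ∂_1 are all 1, so H_0 ≅ Z^2.
  H_1: rank ker ∂_1 − rank ∂_2 = (13 − 6) − 5 = 2, and the invariant factors of ∂_2 are all 1, so H_1 ≅ Z^2.
  H_2: rank ker ∂_2 − rank ∂_3 = (5 − 5) − 0 = 0, and there is no ∂_3, so H_2 ≅ 0.

Hence the Betti numbers are b_0 = 2, b_1 = 2, b_2 = 0.

b_0 = 2, b_1 = 2, b_2 = 0.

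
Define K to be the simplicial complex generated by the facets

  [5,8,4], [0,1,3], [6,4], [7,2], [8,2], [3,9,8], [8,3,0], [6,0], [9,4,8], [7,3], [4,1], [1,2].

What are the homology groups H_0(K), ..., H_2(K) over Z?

H_0 ≅ Z,  H_1 ≅ Z^4,  H_2 = 0.

We work with the vertex ordering 0 < 1 < 2 < 3 < 4 < 5 < 6 < 7 < 8 < 9. The simplices of K, each written with vertices in increasing order, are:

  0-simplices (10): [0], [1], [2], [3], [4], [5], [6], [7], [8], [9]
  1-simplices (18): [0,1], [0,3], [0,6], [0,8], [1,2], [1,3], [1,4], [2,7], [2,8], [3,7], [3,8], [3,9], [4,5], [4,6], [4,8], [4,9], [5,8], [8,9]
  2-simplices (5): [0,1,3], [0,3,8], [3,8,9], [4,5,8], [4,8,9]

giving chain groups C_0 ≅ Z^10, C_1 ≅ Z^18, C_2 ≅ Z^5.

Boundary ∂_1: C_1 → C_0 maps an edge to its endpoints' difference, ∂[p,q] = q − p. For instance
  ∂[4,5] = [5] − [4].
The resulting 10×18 matrix has rank 9, and its Smith normal form has invariant factors (1,1,1,1,1,1,1,1,1).

Boundary ∂_2: C_2 → C_1 acts by ∂[p,q,r] = [q,r] − [p,r] + [p,q]. For instance
  ∂[4,8,9] = [8,9] − [4,9] + [4,8],
  ∂[0,3,8] = [3,8] − [0,8] + [0,3].
This gives a 18×5 integer matrix of rank 5; reducing to Smith normal form yields diagonal entries (1,1,1,1,1).

From H_k ≅ ker(∂_k) / im(∂_{k+1}) we obtain:

  H_0: rank C_0 − rank ∂_1 = 10 − 9 = 1, and the invariant factors of ∂_1 are all 1, so H_0 ≅ Z.
  H_1: rank ker ∂_1 − rank ∂_2 = (18 − 9) − 5 = 4, and the invariant factors of ∂_2 are all 1, so H_1 ≅ Z^4.
  H_2: rank ker ∂_2 − rank ∂_3 = (5 − 5) − 0 = 0, and there is no ∂_3, so H_2 ≅ 0.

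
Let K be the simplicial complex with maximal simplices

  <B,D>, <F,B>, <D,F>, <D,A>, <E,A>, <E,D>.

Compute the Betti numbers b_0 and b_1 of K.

We work with the vertex ordering A < B < D < E < F. The simplices of K, each written with vertices in increasing order, are:

  0-simplices (5): A, B, D, E, F
  1-simplices (6): AD, AE, BD, BF, DE, DF

so the chain groups are C_0 ≅ Z^5, C_1 ≅ Z^6.

Boundary ∂_1: C_1 → C_0 sends each edge [p,q] (with p < q) to q − p. For instance
  ∂DE = E − D.
As a 5×6 matrix over Z this has rank 4, with invariant factors (1,1,1,1).

From H_k ≅ ker(∂_k) / im(∂_{k+1}) we obtain:

  H_0: rank C_0 − rank ∂_1 = 5 − 4 = 1, and the invariant factors of ∂_1 are all 1, so H_0 ≅ Z.
  H_1: rank ker ∂_1 − rank ∂_2 = (6 − 4) − 0 = 2, and there is no ∂_2, so H_1 ≅ Z^2.

Hence the Betti numbers are b_0 = 1, b_1 = 2.

b_0 = 1, b_1 = 2.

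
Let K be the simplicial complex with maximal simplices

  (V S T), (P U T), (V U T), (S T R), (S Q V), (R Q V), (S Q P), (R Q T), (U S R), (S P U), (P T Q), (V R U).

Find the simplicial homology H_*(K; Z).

H_0 = Z,  H_1 = Z/2,  H_2 = 0.

We work with the vertex ordering P < Q < R < S < T < U < V. The simplices of K, each written with vertices in increasing order, are:

  0-simplices (7): P, Q, R, S, T, U, V
  1-simplices (18): PQ, PS, PT, PU, QR, QS, QT, QV, RS, RT, RU, RV, ST, SU, SV, TU, TV, UV
  2-simplices (12): PQS, PQT, PSU, PTU, QRT, QRV, QSV, RST, RSU, RUV, STV, TUV

giving chain groups C_0 ≅ Z^7, C_1 ≅ Z^18, C_2 ≅ Z^12.

Boundary ∂_1: C_1 → C_0 maps an edge to its endpoints' difference, ∂[p,q] = q − p. For instance
  ∂RV = V − R.
The 7×18 boundary matrix has rank 6 and Smith normal form diag(1,1,1,1,1,1).

Boundary ∂_2: C_2 → C_1 maps a triangle to the signed sum of its edges. For instance
  ∂RUV = UV − RV + RU,
  ∂QRT = RT − QT + QR.
The resulting 18×12 matrix has rank 12, and its Smith normal form has invariant factors (1,1,1,1,1,1,1,1,1,1,1,2).

Reading off H_k = ker ∂_k / im ∂_{k+1}:

  H_0: rank C_0 − rank ∂_1 = 7 − 6 = 1, and the invariant factors of ∂_1 are all 1, so H_0 = Z.
  H_1: rank ker ∂_1 − rank ∂_2 = (18 − 6) − 12 = 0, and ∂_2 has invariant factor 2 > 1, so H_1 = Z/2.
  H_2: rank ker ∂_2 − rank ∂_3 = (12 − 12) − 0 = 0, and there is no ∂_3, so H_2 = 0.

As a check, the Euler characteristic is 7 − 18 + 12 = 1, which agrees with 1 − 0 + 0 = 1.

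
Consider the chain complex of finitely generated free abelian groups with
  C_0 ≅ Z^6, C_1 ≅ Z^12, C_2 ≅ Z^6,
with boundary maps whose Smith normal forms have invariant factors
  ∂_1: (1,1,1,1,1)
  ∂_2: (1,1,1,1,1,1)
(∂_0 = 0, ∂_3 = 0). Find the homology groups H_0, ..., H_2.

H_0: b_0 = 6 − 0 − 5 = 1; torsion from ∂_1 factors > 1: none. So H_0 = Z.
H_1: b_1 = 12 − 5 − 6 = 1; torsion from ∂_2 factors > 1: none. So H_1 = Z.
H_2: b_2 = 6 − 6 − 0 = 0; torsion from ∂_3 factors > 1: none. So H_2 = 0.

H_0 = Z,  H_1 = Z,  H_2 = 0.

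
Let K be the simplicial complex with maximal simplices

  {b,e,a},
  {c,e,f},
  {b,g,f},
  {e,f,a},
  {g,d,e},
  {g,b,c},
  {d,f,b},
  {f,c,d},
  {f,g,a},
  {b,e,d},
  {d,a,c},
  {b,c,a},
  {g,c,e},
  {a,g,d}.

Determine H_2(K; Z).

Take the total order a < b < c < d < e < f < g on the vertex set. Then K (dimension 2) consists of the simplices:

  0-simplices (7): a, b, c, d, e, f, g
  1-simplices (21): ab, ac, ad, ae, af, ag, bc, bd, be, bf, bg, cd, ce, cf, cg, de, df, dg, ef, eg, fg
  2-simplices (14): abc, abe, acd, adg, aef, afg, bcg, bde, bdf, bfg, cdf, cef, ceg, deg

Hence C_0 ≅ Z^7, C_1 ≅ Z^21, C_2 ≅ Z^14.

Boundary ∂_1: C_1 → C_0 is given by ∂[p,q] = [q] − [p]. For instance
  ∂cf = f − c.
As a 7×21 matrix over Z this has rank 6, with invariant factors (1,1,1,1,1,1).

The boundary map ∂_2: C_2 → C_1 maps a triangle to the signed sum of its edges. For instance
  ∂deg = eg − dg + de,
  ∂aef = ef − af + ae.
This gives a 21×14 integer matrix of rank 13; reducing to Smith normal form yields diagonal entries (1,1,1,1,1,1,1,1,1,1,1,1,1).

Computing H_k = (kernel of ∂_k) / (image of ∂_{k+1}):

  H_2: rank ker ∂_2 − rank ∂_3 = (14 − 13) − 0 = 1, and there is no ∂_3, so H_2 = Z.

H_2 ≅ Z.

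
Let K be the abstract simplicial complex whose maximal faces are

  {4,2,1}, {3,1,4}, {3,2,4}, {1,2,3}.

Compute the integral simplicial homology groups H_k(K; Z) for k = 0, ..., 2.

H_0 = Z,  H_1 = 0,  H_2 = Z.

Fix the vertex order 1 < 2 < 3 < 4 and write every simplex with vertices in increasing order. Then dim K = 2 and the simplices of K are:

  0-simplices (4): [1], [2], [3], [4]
  1-simplices (6): [1,2], [1,3], [1,4], [2,3], [2,4], [3,4]
  2-simplices (4): [1,2,3], [1,2,4], [1,3,4], [2,3,4]

so the chain groups are C_0 ≅ Z^4, C_1 ≅ Z^6, C_2 ≅ Z^4.

Boundary ∂_1: C_1 → C_0 sends each edge [p,q] (with p < q) to q − p. For instance
  ∂[2,4] = [4] − [2].
The resulting 4×6 matrix has rank 3, and its Smith normal form has invariant factors (1,1,1).

The boundary map ∂_2: C_2 → C_1 maps a triangle to the signed sum of its edges. For instance
  ∂[1,3,4] = [3,4] − [1,4] + [1,3],
  ∂[1,2,4] = [2,4] − [1,4] + [1,2].
The 6×4 boundary matrix has rank 3 and Smith normal form diag(1,1,1).

Now H_k = ker ∂_k / im ∂_{k+1}, so:

  H_0: rank C_0 − rank ∂_1 = 4 − 3 = 1, and the invariant factors of ∂_1 are all 1, so H_0 = Z.
  H_1: rank ker ∂_1 − rank ∂_2 = (6 − 3) − 3 = 0, and the invariant factors of ∂_2 are all 1, so H_1 = 0.
  H_2: rank ker ∂_2 − rank ∂_3 = (4 − 3) − 0 = 1, and there is no ∂_3, so H_2 = Z.

As a check, the Euler characteristic is 4 − 6 + 4 = 2, which agrees with 1 − 0 + 1 = 2.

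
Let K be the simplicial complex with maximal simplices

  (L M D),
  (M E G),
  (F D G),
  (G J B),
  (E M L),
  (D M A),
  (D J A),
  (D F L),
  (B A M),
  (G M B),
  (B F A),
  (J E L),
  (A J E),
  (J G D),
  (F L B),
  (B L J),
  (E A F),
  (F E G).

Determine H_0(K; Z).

We work with the vertex ordering A < B < D < E < F < G < J < L < M. The simplices of K, each written with vertices in increasing order, are:

  0-simplices (9): A, B, D, E, F, G, J, L, M
  1-simplices (27): AB, AD, AE, AF, AJ, AM, BF, BG, BJ, BL, BM, DF, DG, DJ, DL, DM, EF, EG, EJ, EL, EM, FG, FL, GJ, GM, JL, LM
  2-simplices (18): ABF, ABM, ADJ, ADM, AEF, AEJ, BFL, BGJ, BGM, BJL, DFG, DFL, DGJ, DLM, EFG, EGM, EJL, ELM

giving chain groups C_0 ≅ Z^9, C_1 ≅ Z^27, C_2 ≅ Z^18.

Boundary ∂_1: C_1 → C_0 is given by ∂[p,q] = [q] − [p]. For instance
  ∂DM = M − D.
As a 9×27 matrix over Z this has rank 8, with invariant factors (1,1,1,1,1,1,1,1).

The boundary map ∂_2: C_2 → C_1 sends each 2-simplex [p,q,r] to [q,r] − [p,r] + [p,q]. For instance
  ∂BGJ = GJ − BJ + BG,
  ∂ABM = BM − AM + AB.
The 27×18 boundary matrix has rank 17 and Smith normal form diag(1,1,1,1,1,1,1,1,1,1,1,1,1,1,1,1,1).

Computing H_k = (kernel of ∂_k) / (image of ∂_{k+1}):

  H_0: rank C_0 − rank ∂_1 = 9 − 8 = 1, and the invariant factors of ∂_1 are all 1, so H_0 = Z.

H_0 = Z.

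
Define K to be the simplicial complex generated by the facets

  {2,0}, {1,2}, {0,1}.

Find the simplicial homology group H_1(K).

H_1 ≅ Z.

Take the total order 0 < 1 < 2 on the vertex set. Then K (dimension 1) consists of the simplices:

  0-simplices (3): [0], [1], [2]
  1-simplices (3): [0,1], [0,2], [1,2]

giving chain groups C_0 ≅ Z^3, C_1 ≅ Z^3.

The boundary map ∂_1: C_1 → C_0 sends each edge [p,q] (with p < q) to q − p. For instance
  ∂[1,2] = [2] − [1].
The resulting 3×3 matrix has rank 2, and its Smith normal form has invariant factors (1,1).

Reading off H_k = ker ∂_k / im ∂_{k+1}:

  H_1: rank ker ∂_1 − rank ∂_2 = (3 − 2) − 0 = 1, and there is no ∂_2, so H_1 ≅ Z.

(K is a triangulation of the circle S^1.)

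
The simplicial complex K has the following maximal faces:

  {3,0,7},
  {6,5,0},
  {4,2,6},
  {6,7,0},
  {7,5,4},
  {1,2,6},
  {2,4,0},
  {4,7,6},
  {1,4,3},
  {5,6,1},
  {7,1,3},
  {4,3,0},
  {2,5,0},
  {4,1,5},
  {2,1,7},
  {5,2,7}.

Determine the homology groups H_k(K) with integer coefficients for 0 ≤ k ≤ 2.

H_0 = Z,  H_1 = Z^2,  H_2 = Z.

Take the total order 0 < 1 < 2 < 3 < 4 < 5 < 6 < 7 on the vertex set. Then K (dimension 2) consists of the simplices:

  0-simplices (8): [0], [1], [2], [3], [4], [5], [6], [7]
  1-simplices (24): (24 of them)
  2-simplices (16): [0,2,4], [0,2,5], [0,3,4], [0,3,7], [0,5,6], [0,6,7], [1,2,6], [1,2,7], [1,3,4], [1,3,7], [1,4,5], [1,5,6], [2,4,6], [2,5,7], [4,5,7], [4,6,7]

Hence C_0 ≅ Z^8, C_1 ≅ Z^24, C_2 ≅ Z^16.

∂_1: C_1 → C_0 maps an edge to its endpoints' difference, ∂[p,q] = q − p. For instance
  ∂[4,5] = [5] − [4].
The resulting 8×24 matrix has rank 7, and its Smith normal form has invariant factors (1,1,1,1,1,1,1).

Boundary ∂_2: C_2 → C_1 maps a triangle to the signed sum of its edges. For instance
  ∂[1,3,4] = [3,4] − [1,4] + [1,3],
  ∂[2,4,6] = [4,6] − [2,6] + [2,4].
This gives a 24×16 integer matrix of rank 15; reducing to Smith normal form yields diagonal entries (1,1,1,1,1,1,1,1,1,1,1,1,1,1,1).

Computing H_k = (kernel of ∂_k) / (image of ∂_{k+1}):

  H_0: rank C_0 − rank ∂_1 = 8 − 7 = 1, and the invariant factors of ∂_1 are all 1, so H_0 = Z.
  H_1: rank ker ∂_1 − rank ∂_2 = (24 − 7) − 15 = 2, and the invariant factors of ∂_2 are all 1, so H_1 = Z^2.
  H_2: rank ker ∂_2 − rank ∂_3 = (16 − 15) − 0 = 1, and there is no ∂_3, so H_2 = Z.

As a check, the Euler characteristic is 8 − 24 + 16 = 0, which agrees with 1 − 2 + 1 = 0.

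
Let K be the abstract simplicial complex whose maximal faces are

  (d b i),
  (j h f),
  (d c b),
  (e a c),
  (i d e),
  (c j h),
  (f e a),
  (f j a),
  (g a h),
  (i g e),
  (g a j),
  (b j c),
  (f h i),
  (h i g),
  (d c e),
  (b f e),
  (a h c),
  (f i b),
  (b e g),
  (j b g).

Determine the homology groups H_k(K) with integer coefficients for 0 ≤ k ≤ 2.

Fix the vertex order a < b < c < d < e < f < g < h < i < j and write every simplex with vertices in increasing order. Then dim K = 2 and the simplices of K are:

  0-simplices (10): a, b, c, d, e, f, g, h, i, j
  1-simplices (30): ac, ae, af, ag, ah, aj, bc, bd, be, bf, bg, bi, bj, cd, ce, ch, cj, de, di, ef, eg, ei, fh, fi, fj, gh, gi, gj, hi, hj
  2-simplices (20): ace, ach, aef, afj, agh, agj, bcd, bcj, bdi, bef, beg, bfi, bgj, cde, chj, dei, egi, fhi, fhj, ghi

giving chain groups C_0 ≅ Z^10, C_1 ≅ Z^30, C_2 ≅ Z^20.

Boundary ∂_1: C_1 → C_0 sends each edge [p,q] (with p < q) to q − p. For instance
  ∂fj = j − f.
The resulting 10×30 matrix has rank 9, and its Smith normal form has invariant factors (1,1,1,1,1,1,1,1,1).

∂_2: C_2 → C_1 acts by ∂[p,q,r] = [q,r] − [p,r] + [p,q]. For instance
  ∂bcj = cj − bj + bc,
  ∂afj = fj − aj + af.
The 30×20 boundary matrix has rank 20 and Smith normal form diag(1,1,1,1,1,1,1,1,1,1,1,1,1,1,1,1,1,1,1,2).

Reading off H_k = ker ∂_k / im ∂_{k+1}:

  H_0: rank C_0 − rank ∂_1 = 10 − 9 = 1, and the invariant factors of ∂_1 are all 1, so H_0 = Z.
  H_1: rank ker ∂_1 − rank ∂_2 = (30 − 9) − 20 = 1, and ∂_2 has invariant factor 2 > 1, so H_1 = Z ⊕ Z_2.
  H_2: rank ker ∂_2 − rank ∂_3 = (20 − 20) − 0 = 0, and there is no ∂_3, so H_2 = 0.

(K is a triangulation of the Klein bottle.)

H_0 = Z,  H_1 = Z ⊕ Z_2,  H_2 = 0.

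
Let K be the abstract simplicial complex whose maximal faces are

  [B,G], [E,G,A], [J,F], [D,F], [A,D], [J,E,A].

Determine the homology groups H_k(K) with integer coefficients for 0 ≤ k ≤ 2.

H_0 ≅ Z,  H_1 ≅ Z,  H_2 = 0.

We work with the vertex ordering A < B < D < E < F < G < J. The simplices of K, each written with vertices in increasing order, are:

  0-simplices (7): A, B, D, E, F, G, J
  1-simplices (9): AD, AE, AG, AJ, BG, DF, EG, EJ, FJ
  2-simplices (2): AEG, AEJ

so the chain groups are C_0 ≅ Z^7, C_1 ≅ Z^9, C_2 ≅ Z^2.

Boundary ∂_1: C_1 → C_0 is given by ∂[p,q] = [q] − [p]. For instance
  ∂FJ = J − F.
The 7×9 boundary matrix has rank 6 and Smith normal form diag(1,1,1,1,1,1).

Boundary ∂_2: C_2 → C_1 sends each 2-simplex [p,q,r] to [q,r] − [p,r] + [p,q]. For instance
  ∂AEJ = EJ − AJ + AE,
  ∂AEG = EG − AG + AE.
The resulting 9×2 matrix has rank 2, and its Smith normal form has invariant factors (1,1).

From H_k ≅ ker(∂_k) / im(∂_{k+1}) we obtain:

  H_0: rank C_0 − rank ∂_1 = 7 − 6 = 1, and the invariant factors of ∂_1 are all 1, so H_0 = Z.
  H_1: rank ker ∂_1 − rank ∂_2 = (9 − 6) − 2 = 1, and the invariant factors of ∂_2 are all 1, so H_1 = Z.
  H_2: rank ker ∂_2 − rank ∂_3 = (2 − 2) − 0 = 0, and there is no ∂_3, so H_2 = 0.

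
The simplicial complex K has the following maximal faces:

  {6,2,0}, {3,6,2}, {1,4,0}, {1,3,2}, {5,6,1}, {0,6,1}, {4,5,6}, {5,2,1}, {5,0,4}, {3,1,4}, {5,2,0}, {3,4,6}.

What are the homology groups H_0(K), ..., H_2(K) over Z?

Take the total order 0 < 1 < 2 < 3 < 4 < 5 < 6 on the vertex set. Then K (dimension 2) consists of the simplices:

  0-simplices (7): [0], [1], [2], [3], [4], [5], [6]
  1-simplices (18): [0,1], [0,2], [0,4], [0,5], [0,6], [1,2], [1,3], [1,4], [1,5], [1,6], [2,3], [2,5], [2,6], [3,4], [3,6], [4,5], [4,6], [5,6]
  2-simplices (12): [0,1,4], [0,1,6], [0,2,5], [0,2,6], [0,4,5], [1,2,3], [1,2,5], [1,3,4], [1,5,6], [2,3,6], [3,4,6], [4,5,6]

giving chain groups C_0 ≅ Z^7, C_1 ≅ Z^18, C_2 ≅ Z^12.

The boundary map ∂_1: C_1 → C_0 is given by ∂[p,q] = [q] − [p]. For instance
  ∂[2,5] = [5] − [2].
As a 7×18 matrix over Z this has rank 6, with invariant factors (1,1,1,1,1,1).

Boundary ∂_2: C_2 → C_1 maps a triangle to the signed sum of its edges. For instance
  ∂[1,3,4] = [3,4] − [1,4] + [1,3],
  ∂[0,4,5] = [4,5] − [0,5] + [0,4].
This gives a 18×12 integer matrix of rank 12; reducing to Smith normal form yields diagonal entries (1,1,1,1,1,1,1,1,1,1,1,2).

Reading off H_k = ker ∂_k / im ∂_{k+1}:

  H_0: rank C_0 − rank ∂_1 = 7 − 6 = 1, and the invariant factors of ∂_1 are all 1, so H_0 = Z.
  H_1: rank ker ∂_1 − rank ∂_2 = (18 − 6) − 12 = 0, and ∂_2 has invariant factor 2 > 1, so H_1 = Z_2.
  H_2: rank ker ∂_2 − rank ∂_3 = (12 − 12) − 0 = 0, and there is no ∂_3, so H_2 = 0.

H_0 = Z,  H_1 = Z_2,  H_2 = 0.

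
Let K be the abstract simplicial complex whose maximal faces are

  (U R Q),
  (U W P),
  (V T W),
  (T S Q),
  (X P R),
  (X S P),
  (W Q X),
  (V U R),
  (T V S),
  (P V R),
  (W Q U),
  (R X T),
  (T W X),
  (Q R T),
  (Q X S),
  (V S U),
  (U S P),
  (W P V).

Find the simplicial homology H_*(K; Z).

H_0 = Z,  H_1 = Z ⊕ Z/2,  H_2 = 0.

We work with the vertex ordering P < Q < R < S < T < U < V < W < X. The simplices of K, each written with vertices in increasing order, are:

  0-simplices (9): P, Q, R, S, T, U, V, W, X
  1-simplices (27): PR, PS, PU, PV, PW, PX, QR, QS, QT, QU, QW, QX, RT, RU, RV, RX, ST, SU, SV, SX, TV, TW, TX, UV, UW, VW, WX
  2-simplices (18): PRV, PRX, PSU, PSX, PUW, PVW, QRT, QRU, QST, QSX, QUW, QWX, RTX, RUV, STV, SUV, TVW, TWX

Hence C_0 ≅ Z^9, C_1 ≅ Z^27, C_2 ≅ Z^18.

∂_1: C_1 → C_0 is given by ∂[p,q] = [q] − [p]. For instance
  ∂RU = U − R.
This gives a 9×27 integer matrix of rank 8; reducing to Smith normal form yields diagonal entries (1,1,1,1,1,1,1,1).

Boundary ∂_2: C_2 → C_1 acts by ∂[p,q,r] = [q,r] − [p,r] + [p,q]. For instance
  ∂QWX = WX − QX + QW,
  ∂QRT = RT − QT + QR.
The 27×18 boundary matrix has rank 18 and Smith normal form diag(1,1,1,1,1,1,1,1,1,1,1,1,1,1,1,1,1,2).

From H_k ≅ ker(∂_k) / im(∂_{k+1}) we obtain:

  H_0: rank C_0 − rank ∂_1 = 9 − 8 = 1, and the invariant factors of ∂_1 are all 1, so H_0 ≅ Z.
  H_1: rank ker ∂_1 − rank ∂_2 = (27 − 8) − 18 = 1, and ∂_2 has invariant factor 2 > 1, so H_1 ≅ Z ⊕ Z/2.
  H_2: rank ker ∂_2 − rank ∂_3 = (18 − 18) − 0 = 0, and there is no ∂_3, so H_2 ≅ 0.

(K is a triangulation of the Klein bottle.)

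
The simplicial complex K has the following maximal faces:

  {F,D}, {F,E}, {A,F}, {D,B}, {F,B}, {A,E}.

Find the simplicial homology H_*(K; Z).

Order the vertices as A < B < D < E < F. Listing each simplex with vertices in this order, K has dimension 1 with simplices:

  0-simplices (5): A, B, D, E, F
  1-simplices (6): AE, AF, BD, BF, DF, EF

giving chain groups C_0 ≅ Z^5, C_1 ≅ Z^6.

∂_1: C_1 → C_0 maps an edge to its endpoints' difference, ∂[p,q] = q − p. For instance
  ∂BD = D − B.
The resulting 5×6 matrix has rank 4, and its Smith normal form has invariant factors (1,1,1,1).

Now H_k = ker ∂_k / im ∂_{k+1}, so:

  H_0: rank C_0 − rank ∂_1 = 5 − 4 = 1, and the invariant factors of ∂_1 are all 1, so H_0 = Z.
  H_1: rank ker ∂_1 − rank ∂_2 = (6 − 4) − 0 = 2, and there is no ∂_2, so H_1 = Z^2.

As a check, the Euler characteristic is 5 − 6 = -1, which agrees with 1 − 2 = -1.

H_0 = Z,  H_1 = Z^2.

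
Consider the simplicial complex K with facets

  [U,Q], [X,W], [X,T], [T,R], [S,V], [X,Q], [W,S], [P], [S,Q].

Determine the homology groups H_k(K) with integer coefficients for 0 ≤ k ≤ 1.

H_0 = Z^2,  H_1 = Z.

Order the vertices as P < Q < R < S < T < U < V < W < X. Listing each simplex with vertices in this order, K has dimension 1 with simplices:

  0-simplices (9): P, Q, R, S, T, U, V, W, X
  1-simplices (8): QS, QU, QX, RT, SV, SW, TX, WX

so the chain groups are C_0 ≅ Z^9, C_1 ≅ Z^8.

Boundary ∂_1: C_1 → C_0 is given by ∂[p,q] = [q] − [p].
The resulting 9×8 matrix has rank 7, and its Smith normal form has invariant factors (1,1,1,1,1,1,1).

From H_k ≅ ker(∂_k) / im(∂_{k+1}) we obtain:

  H_0: rank C_0 − rank ∂_1 = 9 − 7 = 2, and the invariant factors of ∂_1 are all 1, so H_0 = Z^2.
  H_1: rank ker ∂_1 − rank ∂_2 = (8 − 7) − 0 = 1, and there is no ∂_2, so H_1 = Z.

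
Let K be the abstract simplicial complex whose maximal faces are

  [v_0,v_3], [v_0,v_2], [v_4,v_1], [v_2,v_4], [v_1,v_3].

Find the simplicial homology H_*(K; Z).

H_0 ≅ Z,  H_1 ≅ Z.

Take the total order v_0 < v_1 < v_2 < v_3 < v_4 on the vertex set. Then K (dimension 1) consists of the simplices:

  0-simplices (5): [v_0], [v_1], [v_2], [v_3], [v_4]
  1-simplices (5): [v_0,v_2], [v_0,v_3], [v_1,v_3], [v_1,v_4], [v_2,v_4]

so the chain groups are C_0 ≅ Z^5, C_1 ≅ Z^5.

The boundary map ∂_1: C_1 → C_0 is given by ∂[p,q] = [q] − [p].
The 5×5 boundary matrix has rank 4 and Smith normal form diag(1,1,1,1).

Computing H_k = (kernel of ∂_k) / (image of ∂_{k+1}):

  H_0: rank C_0 − rank ∂_1 = 5 − 4 = 1, and the invariant factors of ∂_1 are all 1, so H_0 ≅ Z.
  H_1: rank ker ∂_1 − rank ∂_2 = (5 − 4) − 0 = 1, and there is no ∂_2, so H_1 ≅ Z.

As a check, the Euler characteristic is 5 − 5 = 0, which agrees with 1 − 1 = 0.
(K is a triangulation of the circle S^1.)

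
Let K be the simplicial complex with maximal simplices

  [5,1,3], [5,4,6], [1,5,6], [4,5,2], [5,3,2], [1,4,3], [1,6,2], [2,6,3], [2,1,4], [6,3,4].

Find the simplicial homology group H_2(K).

H_2 = 0.

Take the total order 1 < 2 < 3 < 4 < 5 < 6 on the vertex set. Then K (dimension 2) consists of the simplices:

  0-simplices (6): [1], [2], [3], [4], [5], [6]
  1-simplices (15): [1,2], [1,3], [1,4], [1,5], [1,6], [2,3], [2,4], [2,5], [2,6], [3,4], [3,5], [3,6], [4,5], [4,6], [5,6]
  2-simplices (10): [1,2,4], [1,2,6], [1,3,4], [1,3,5], [1,5,6], [2,3,5], [2,3,6], [2,4,5], [3,4,6], [4,5,6]

so the chain groups are C_0 ≅ Z^6, C_1 ≅ Z^15, C_2 ≅ Z^10.

∂_1: C_1 → C_0 sends each edge [p,q] (with p < q) to q − p. For instance
  ∂[1,2] = [2] − [1].
As a 6×15 matrix over Z this has rank 5, with invariant factors (1,1,1,1,1).

Boundary ∂_2: C_2 → C_1 sends each 2-simplex [p,q,r] to [q,r] − [p,r] + [p,q]. For instance
  ∂[2,3,5] = [3,5] − [2,5] + [2,3],
  ∂[2,3,6] = [3,6] − [2,6] + [2,3].
The 15×10 boundary matrix has rank 10 and Smith normal form diag(1,1,1,1,1,1,1,1,1,2).

Computing H_k = (kernel of ∂_k) / (image of ∂_{k+1}):

  H_2: rank ker ∂_2 − rank ∂_3 = (10 − 10) − 0 = 0, and there is no ∂_3, so H_2 ≅ 0.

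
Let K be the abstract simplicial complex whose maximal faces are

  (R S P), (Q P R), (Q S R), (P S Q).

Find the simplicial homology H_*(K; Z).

Order the vertices as P < Q < R < S. Listing each simplex with vertices in this order, K has dimension 2 with simplices:

  0-simplices (4): P, Q, R, S
  1-simplices (6): PQ, PR, PS, QR, QS, RS
  2-simplices (4): PQR, PQS, PRS, QRS

Hence C_0 ≅ Z^4, C_1 ≅ Z^6, C_2 ≅ Z^4.

∂_1: C_1 → C_0 is given by ∂[p,q] = [q] − [p]. For instance
  ∂PS = S − P.
As a 4×6 matrix over Z this has rank 3, with invariant factors (1,1,1).

∂_2: C_2 → C_1 sends each 2-simplex [p,q,r] to [q,r] − [p,r] + [p,q]. For instance
  ∂PQR = QR − PR + PQ,
  ∂PQS = QS − PS + PQ.
The 6×4 boundary matrix has rank 3 and Smith normal form diag(1,1,1).

Computing H_k = (kernel of ∂_k) / (image of ∂_{k+1}):

  H_0: rank C_0 − rank ∂_1 = 4 − 3 = 1, and the invariant factors of ∂_1 are all 1, so H_0 = Z.
  H_1: rank ker ∂_1 − rank ∂_2 = (6 − 3) − 3 = 0, and the invariant factors of ∂_2 are all 1, so H_1 = 0.
  H_2: rank ker ∂_2 − rank ∂_3 = (4 − 3) − 0 = 1, and there is no ∂_3, so H_2 = Z.

H_0 ≅ Z,  H_1 = 0,  H_2 ≅ Z.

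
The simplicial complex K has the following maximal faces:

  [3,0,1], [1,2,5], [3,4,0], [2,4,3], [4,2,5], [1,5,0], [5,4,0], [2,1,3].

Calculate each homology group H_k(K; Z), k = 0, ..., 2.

Order the vertices as 0 < 1 < 2 < 3 < 4 < 5. Listing each simplex with vertices in this order, K has dimension 2 with simplices:

  0-simplices (6): [0], [1], [2], [3], [4], [5]
  1-simplices (12): [0,1], [0,3], [0,4], [0,5], [1,2], [1,3], [1,5], [2,3], [2,4], [2,5], [3,4], [4,5]
  2-simplices (8): [0,1,3], [0,1,5], [0,3,4], [0,4,5], [1,2,3], [1,2,5], [2,3,4], [2,4,5]

Hence C_0 ≅ Z^6, C_1 ≅ Z^12, C_2 ≅ Z^8.

Boundary ∂_1: C_1 → C_0 maps an edge to its endpoints' difference, ∂[p,q] = q − p. For instance
  ∂[2,4] = [4] − [2].
This gives a 6×12 integer matrix of rank 5; reducing to Smith normal form yields diagonal entries (1,1,1,1,1).

The boundary map ∂_2: C_2 → C_1 sends each 2-simplex [p,q,r] to [q,r] − [p,r] + [p,q]. For instance
  ∂[1,2,5] = [2,5] − [1,5] + [1,2],
  ∂[2,3,4] = [3,4] − [2,4] + [2,3].
The resulting 12×8 matrix has rank 7, and its Smith normal form has invariant factors (1,1,1,1,1,1,1).

Now H_k = ker ∂_k / im ∂_{k+1}, so:

  H_0: rank C_0 − rank ∂_1 = 6 − 5 = 1, and the invariant factors of ∂_1 are all 1, so H_0 ≅ Z.
  H_1: rank ker ∂_1 − rank ∂_2 = (12 − 5) − 7 = 0, and the invariant factors of ∂_2 are all 1, so H_1 ≅ 0.
  H_2: rank ker ∂_2 − rank ∂_3 = (8 − 7) − 0 = 1, and there is no ∂_3, so H_2 ≅ Z.

(K is a triangulation of the 2-sphere S^2.)

H_0 = Z,  H_1 = 0,  H_2 = Z.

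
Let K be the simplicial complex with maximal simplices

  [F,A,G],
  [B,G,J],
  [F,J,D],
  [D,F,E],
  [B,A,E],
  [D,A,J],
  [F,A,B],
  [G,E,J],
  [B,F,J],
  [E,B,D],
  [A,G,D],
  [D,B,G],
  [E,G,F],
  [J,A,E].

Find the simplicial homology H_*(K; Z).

H_0 = Z,  H_1 = Z^2,  H_2 = Z.

Order the vertices as A < B < D < E < F < G < J. Listing each simplex with vertices in this order, K has dimension 2 with simplices:

  0-simplices (7): A, B, D, E, F, G, J
  1-simplices (21): AB, AD, AE, AF, AG, AJ, BD, BE, BF, BG, BJ, DE, DF, DG, DJ, EF, EG, EJ, FG, FJ, GJ
  2-simplices (14): ABE, ABF, ADG, ADJ, AEJ, AFG, BDE, BDG, BFJ, BGJ, DEF, DFJ, EFG, EGJ

so the chain groups are C_0 ≅ Z^7, C_1 ≅ Z^21, C_2 ≅ Z^14.

The boundary map ∂_1: C_1 → C_0 maps an edge to its endpoints' difference, ∂[p,q] = q − p.
This gives a 7×21 integer matrix of rank 6; reducing to Smith normal form yields diagonal entries (1,1,1,1,1,1).

Boundary ∂_2: C_2 → C_1 acts by ∂[p,q,r] = [q,r] − [p,r] + [p,q]. For instance
  ∂ADJ = DJ − AJ + AD,
  ∂EFG = FG − EG + EF.
The 21×14 boundary matrix has rank 13 and Smith normal form diag(1,1,1,1,1,1,1,1,1,1,1,1,1).

Computing H_k = (kernel of ∂_k) / (image of ∂_{k+1}):

  H_0: rank C_0 − rank ∂_1 = 7 − 6 = 1, and the invariant factors of ∂_1 are all 1, so H_0 ≅ Z.
  H_1: rank ker ∂_1 − rank ∂_2 = (21 − 6) − 13 = 2, and the invariant factors of ∂_2 are all 1, so H_1 ≅ Z^2.
  H_2: rank ker ∂_2 − rank ∂_3 = (14 − 13) − 0 = 1, and there is no ∂_3, so H_2 ≅ Z.

As a check, the Euler characteristic is 7 − 21 + 14 = 0, which agrees with 1 − 2 + 1 = 0.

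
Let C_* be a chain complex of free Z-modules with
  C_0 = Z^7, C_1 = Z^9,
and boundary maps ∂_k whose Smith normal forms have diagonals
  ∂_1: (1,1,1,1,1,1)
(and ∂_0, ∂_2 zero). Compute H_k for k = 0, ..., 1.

H_0 ≅ Z,  H_1 ≅ Z^3.

H_0: b_0 = 7 − 0 − 6 = 1; torsion from ∂_1 factors > 1: none. So H_0 ≅ Z.
H_1: b_1 = 9 − 6 − 0 = 3; torsion from ∂_2 factors > 1: none. So H_1 ≅ Z^3.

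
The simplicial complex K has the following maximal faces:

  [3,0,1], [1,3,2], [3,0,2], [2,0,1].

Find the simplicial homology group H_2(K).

Order the vertices as 0 < 1 < 2 < 3. Listing each simplex with vertices in this order, K has dimension 2 with simplices:

  0-simplices (4): [0], [1], [2], [3]
  1-simplices (6): [0,1], [0,2], [0,3], [1,2], [1,3], [2,3]
  2-simplices (4): [0,1,2], [0,1,3], [0,2,3], [1,2,3]

giving chain groups C_0 ≅ Z^4, C_1 ≅ Z^6, C_2 ≅ Z^4.

∂_1: C_1 → C_0 is given by ∂[p,q] = [q] − [p]. For instance
  ∂[0,1] = [1] − [0].
This gives a 4×6 integer matrix of rank 3; reducing to Smith normal form yields diagonal entries (1,1,1).

∂_2: C_2 → C_1 sends each 2-simplex [p,q,r] to [q,r] − [p,r] + [p,q]. For instance
  ∂[1,2,3] = [2,3] − [1,3] + [1,2],
  ∂[0,2,3] = [2,3] − [0,3] + [0,2].
The resulting 6×4 matrix has rank 3, and its Smith normal form has invariant factors (1,1,1).

Computing H_k = (kernel of ∂_k) / (image of ∂_{k+1}):

  H_2: rank ker ∂_2 − rank ∂_3 = (4 − 3) − 0 = 1, and there is no ∂_3, so H_2 ≅ Z.

(K is a triangulation of the 2-sphere S^2.)

H_2 = Z.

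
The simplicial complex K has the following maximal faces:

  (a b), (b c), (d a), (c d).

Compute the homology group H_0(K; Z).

Take the total order a < b < c < d on the vertex set. Then K (dimension 1) consists of the simplices:

  0-simplices (4): a, b, c, d
  1-simplices (4): ab, ad, bc, cd

Hence C_0 ≅ Z^4, C_1 ≅ Z^4.

The boundary map ∂_1: C_1 → C_0 sends each edge [p,q] (with p < q) to q − p. For instance
  ∂ad = d − a.
As a 4×4 matrix over Z this has rank 3, with invariant factors (1,1,1).

Computing H_k = (kernel of ∂_k) / (image of ∂_{k+1}):

  H_0: rank C_0 − rank ∂_1 = 4 − 3 = 1, and the invariant factors of ∂_1 are all 1, so H_0 = Z.

H_0 = Z.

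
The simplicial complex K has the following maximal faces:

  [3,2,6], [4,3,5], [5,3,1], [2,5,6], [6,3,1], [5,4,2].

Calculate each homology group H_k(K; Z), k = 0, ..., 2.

H_0 = Z,  H_1 = Z,  H_2 = 0.

We work with the vertex ordering 1 < 2 < 3 < 4 < 5 < 6. The simplices of K, each written with vertices in increasing order, are:

  0-simplices (6): [1], [2], [3], [4], [5], [6]
  1-simplices (12): [1,3], [1,5], [1,6], [2,3], [2,4], [2,5], [2,6], [3,4], [3,5], [3,6], [4,5], [5,6]
  2-simplices (6): [1,3,5], [1,3,6], [2,3,6], [2,4,5], [2,5,6], [3,4,5]

so the chain groups are C_0 ≅ Z^6, C_1 ≅ Z^12, C_2 ≅ Z^6.

The boundary map ∂_1: C_1 → C_0 is given by ∂[p,q] = [q] − [p].
This gives a 6×12 integer matrix of rank 5; reducing to Smith normal form yields diagonal entries (1,1,1,1,1).

Boundary ∂_2: C_2 → C_1 acts by ∂[p,q,r] = [q,r] − [p,r] + [p,q]. For instance
  ∂[3,4,5] = [4,5] − [3,5] + [3,4],
  ∂[2,3,6] = [3,6] − [2,6] + [2,3].
The resulting 12×6 matrix has rank 6, and its Smith normal form has invariant factors (1,1,1,1,1,1).

Reading off H_k = ker ∂_k / im ∂_{k+1}:

  H_0: rank C_0 − rank ∂_1 = 6 − 5 = 1, and the invariant factors of ∂_1 are all 1, so H_0 ≅ Z.
  H_1: rank ker ∂_1 − rank ∂_2 = (12 − 5) − 6 = 1, and the invariant factors of ∂_2 are all 1, so H_1 ≅ Z.
  H_2: rank ker ∂_2 − rank ∂_3 = (6 − 6) − 0 = 0, and there is no ∂_3, so H_2 ≅ 0.

(K is a triangulation of the cylinder S^1 x I.)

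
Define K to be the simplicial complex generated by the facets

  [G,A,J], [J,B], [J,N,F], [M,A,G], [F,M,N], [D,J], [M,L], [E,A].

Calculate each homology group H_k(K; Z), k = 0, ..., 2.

We work with the vertex ordering A < B < D < E < F < G < J < L < M < N. The simplices of K, each written with vertices in increasing order, are:

  0-simplices (10): A, B, D, E, F, G, J, L, M, N
  1-simplices (14): AE, AG, AJ, AM, BJ, DJ, FJ, FM, FN, GJ, GM, JN, LM, MN
  2-simplices (4): AGJ, AGM, FJN, FMN

Hence C_0 ≅ Z^10, C_1 ≅ Z^14, C_2 ≅ Z^4.

∂_1: C_1 → C_0 is given by ∂[p,q] = [q] − [p]. For instance
  ∂FJ = J − F.
As a 10×14 matrix over Z this has rank 9, with invariant factors (1,1,1,1,1,1,1,1,1).

∂_2: C_2 → C_1 acts by ∂[p,q,r] = [q,r] − [p,r] + [p,q]. For instance
  ∂FMN = MN − FN + FM,
  ∂FJN = JN − FN + FJ.
As a 14×4 matrix over Z this has rank 4, with invariant factors (1,1,1,1).

From H_k ≅ ker(∂_k) / im(∂_{k+1}) we obtain:

  H_0: rank C_0 − rank ∂_1 = 10 − 9 = 1, and the invariant factors of ∂_1 are all 1, so H_0 = Z.
  H_1: rank ker ∂_1 − rank ∂_2 = (14 − 9) − 4 = 1, and the invariant factors of ∂_2 are all 1, so H_1 = Z.
  H_2: rank ker ∂_2 − rank ∂_3 = (4 − 4) − 0 = 0, and there is no ∂_3, so H_2 = 0.

As a check, the Euler characteristic is 10 − 14 + 4 = 0, which agrees with 1 − 1 + 0 = 0.

H_0 = Z,  H_1 = Z,  H_2 = 0.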